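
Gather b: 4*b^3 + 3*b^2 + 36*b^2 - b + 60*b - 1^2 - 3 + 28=4*b^3 + 39*b^2 + 59*b + 24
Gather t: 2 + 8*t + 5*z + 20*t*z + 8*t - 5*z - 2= t*(20*z + 16)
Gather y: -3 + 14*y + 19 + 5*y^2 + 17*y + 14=5*y^2 + 31*y + 30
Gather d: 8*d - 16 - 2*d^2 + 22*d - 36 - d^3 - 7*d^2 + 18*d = -d^3 - 9*d^2 + 48*d - 52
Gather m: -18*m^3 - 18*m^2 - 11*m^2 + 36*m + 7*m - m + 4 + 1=-18*m^3 - 29*m^2 + 42*m + 5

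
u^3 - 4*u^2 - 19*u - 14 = (u - 7)*(u + 1)*(u + 2)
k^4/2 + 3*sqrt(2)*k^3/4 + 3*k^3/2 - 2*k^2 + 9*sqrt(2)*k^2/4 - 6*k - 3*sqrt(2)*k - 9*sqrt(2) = (k/2 + 1)*(k - 2)*(k + 3)*(k + 3*sqrt(2)/2)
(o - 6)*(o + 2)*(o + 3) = o^3 - o^2 - 24*o - 36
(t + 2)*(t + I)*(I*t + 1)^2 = -t^4 - 2*t^3 + I*t^3 - t^2 + 2*I*t^2 - 2*t + I*t + 2*I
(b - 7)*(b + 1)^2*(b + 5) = b^4 - 38*b^2 - 72*b - 35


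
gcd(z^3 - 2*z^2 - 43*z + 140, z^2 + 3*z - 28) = z^2 + 3*z - 28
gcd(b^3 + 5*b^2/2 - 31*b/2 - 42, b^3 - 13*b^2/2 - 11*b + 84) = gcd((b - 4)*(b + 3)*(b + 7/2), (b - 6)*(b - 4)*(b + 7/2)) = b^2 - b/2 - 14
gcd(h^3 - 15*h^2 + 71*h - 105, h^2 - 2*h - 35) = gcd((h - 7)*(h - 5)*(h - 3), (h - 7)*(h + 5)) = h - 7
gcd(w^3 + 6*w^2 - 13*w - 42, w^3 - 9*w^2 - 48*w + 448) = w + 7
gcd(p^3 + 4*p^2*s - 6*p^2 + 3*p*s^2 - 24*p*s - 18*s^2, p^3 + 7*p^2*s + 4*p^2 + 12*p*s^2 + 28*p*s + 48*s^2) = p + 3*s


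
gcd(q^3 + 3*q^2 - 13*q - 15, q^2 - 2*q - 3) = q^2 - 2*q - 3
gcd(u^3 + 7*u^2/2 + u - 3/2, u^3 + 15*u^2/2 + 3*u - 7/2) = u^2 + u/2 - 1/2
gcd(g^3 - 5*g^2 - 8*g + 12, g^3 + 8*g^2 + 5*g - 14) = g^2 + g - 2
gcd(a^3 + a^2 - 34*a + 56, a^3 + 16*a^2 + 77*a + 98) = a + 7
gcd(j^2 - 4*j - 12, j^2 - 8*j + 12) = j - 6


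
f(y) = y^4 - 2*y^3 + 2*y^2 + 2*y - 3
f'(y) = 4*y^3 - 6*y^2 + 4*y + 2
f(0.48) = -1.75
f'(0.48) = 2.98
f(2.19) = 12.97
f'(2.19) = 24.00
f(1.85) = 6.60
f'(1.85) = 14.19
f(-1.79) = 21.57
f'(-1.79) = -47.33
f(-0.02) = -3.04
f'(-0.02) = 1.92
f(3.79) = 130.76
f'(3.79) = 148.74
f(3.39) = 80.92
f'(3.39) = 102.44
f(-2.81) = 113.90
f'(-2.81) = -145.37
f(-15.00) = 57792.00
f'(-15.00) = -14908.00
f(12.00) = 17589.00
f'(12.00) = 6098.00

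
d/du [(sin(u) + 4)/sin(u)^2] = -(sin(u) + 8)*cos(u)/sin(u)^3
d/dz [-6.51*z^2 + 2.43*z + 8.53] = 2.43 - 13.02*z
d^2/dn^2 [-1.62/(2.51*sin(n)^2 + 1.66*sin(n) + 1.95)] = (40.824648*sin(n)^4 + 20.249676*sin(n)^3 - 88.48926*sin(n)^2 - 45.743292*sin(n) + 6.930036)/(2.51*sin(n)^2 + 1.66*sin(n) + 1.95)^3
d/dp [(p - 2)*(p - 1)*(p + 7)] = 3*p^2 + 8*p - 19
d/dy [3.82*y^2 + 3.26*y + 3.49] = 7.64*y + 3.26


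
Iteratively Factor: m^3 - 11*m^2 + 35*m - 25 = (m - 5)*(m^2 - 6*m + 5) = (m - 5)*(m - 1)*(m - 5)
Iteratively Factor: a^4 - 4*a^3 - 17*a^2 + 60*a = (a)*(a^3 - 4*a^2 - 17*a + 60) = a*(a + 4)*(a^2 - 8*a + 15) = a*(a - 3)*(a + 4)*(a - 5)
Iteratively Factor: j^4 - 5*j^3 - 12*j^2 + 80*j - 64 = (j - 4)*(j^3 - j^2 - 16*j + 16) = (j - 4)*(j + 4)*(j^2 - 5*j + 4) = (j - 4)*(j - 1)*(j + 4)*(j - 4)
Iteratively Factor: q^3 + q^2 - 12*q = (q - 3)*(q^2 + 4*q) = q*(q - 3)*(q + 4)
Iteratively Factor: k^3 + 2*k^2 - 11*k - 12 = (k + 4)*(k^2 - 2*k - 3) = (k + 1)*(k + 4)*(k - 3)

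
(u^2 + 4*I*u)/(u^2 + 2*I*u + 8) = u/(u - 2*I)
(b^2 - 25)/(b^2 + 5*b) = (b - 5)/b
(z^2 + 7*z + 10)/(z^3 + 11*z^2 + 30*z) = (z + 2)/(z*(z + 6))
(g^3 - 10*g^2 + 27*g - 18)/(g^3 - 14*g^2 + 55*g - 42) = (g - 3)/(g - 7)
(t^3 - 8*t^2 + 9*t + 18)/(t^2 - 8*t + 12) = (t^2 - 2*t - 3)/(t - 2)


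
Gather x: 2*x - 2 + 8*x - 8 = 10*x - 10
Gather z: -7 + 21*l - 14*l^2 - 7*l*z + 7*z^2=-14*l^2 - 7*l*z + 21*l + 7*z^2 - 7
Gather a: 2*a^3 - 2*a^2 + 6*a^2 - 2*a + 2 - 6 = 2*a^3 + 4*a^2 - 2*a - 4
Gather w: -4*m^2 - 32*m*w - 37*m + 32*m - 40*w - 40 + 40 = -4*m^2 - 5*m + w*(-32*m - 40)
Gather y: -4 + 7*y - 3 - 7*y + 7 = 0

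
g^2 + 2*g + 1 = (g + 1)^2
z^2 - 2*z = z*(z - 2)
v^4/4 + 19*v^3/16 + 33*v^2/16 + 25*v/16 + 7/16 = (v/4 + 1/4)*(v + 1)^2*(v + 7/4)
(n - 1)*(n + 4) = n^2 + 3*n - 4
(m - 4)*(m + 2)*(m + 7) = m^3 + 5*m^2 - 22*m - 56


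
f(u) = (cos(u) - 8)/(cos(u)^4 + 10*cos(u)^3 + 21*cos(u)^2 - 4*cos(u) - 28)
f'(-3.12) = -0.03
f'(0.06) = -1800.41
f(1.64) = 0.29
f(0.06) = 54.12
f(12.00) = 0.72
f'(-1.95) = -0.25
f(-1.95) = 0.35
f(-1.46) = 0.28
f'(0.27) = -19.74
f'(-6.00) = -17.11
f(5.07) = 0.29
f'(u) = (cos(u) - 8)*(4*sin(u)*cos(u)^3 + 30*sin(u)*cos(u)^2 + 42*sin(u)*cos(u) - 4*sin(u))/(cos(u)^4 + 10*cos(u)^3 + 21*cos(u)^2 - 4*cos(u) - 28)^2 - sin(u)/(cos(u)^4 + 10*cos(u)^3 + 21*cos(u)^2 - 4*cos(u) - 28)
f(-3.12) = 0.75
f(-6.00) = 2.53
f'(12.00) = 2.11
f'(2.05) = 0.29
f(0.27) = 2.78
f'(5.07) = 0.11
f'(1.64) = 0.11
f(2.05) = 0.37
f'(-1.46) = -0.03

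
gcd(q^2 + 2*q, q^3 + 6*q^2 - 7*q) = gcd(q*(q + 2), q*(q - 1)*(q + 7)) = q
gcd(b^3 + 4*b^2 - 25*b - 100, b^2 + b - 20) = b + 5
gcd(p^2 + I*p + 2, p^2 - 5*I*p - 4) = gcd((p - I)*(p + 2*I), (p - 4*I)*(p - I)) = p - I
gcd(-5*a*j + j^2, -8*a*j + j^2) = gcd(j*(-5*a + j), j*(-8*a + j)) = j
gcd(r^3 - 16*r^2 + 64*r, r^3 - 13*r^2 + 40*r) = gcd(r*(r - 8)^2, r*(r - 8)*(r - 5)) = r^2 - 8*r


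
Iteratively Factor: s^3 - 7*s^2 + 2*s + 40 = (s + 2)*(s^2 - 9*s + 20) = (s - 4)*(s + 2)*(s - 5)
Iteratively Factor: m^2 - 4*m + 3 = (m - 3)*(m - 1)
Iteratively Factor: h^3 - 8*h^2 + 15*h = (h)*(h^2 - 8*h + 15) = h*(h - 5)*(h - 3)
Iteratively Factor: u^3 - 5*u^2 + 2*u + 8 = (u - 4)*(u^2 - u - 2) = (u - 4)*(u - 2)*(u + 1)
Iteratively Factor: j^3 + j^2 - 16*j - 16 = (j + 4)*(j^2 - 3*j - 4) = (j - 4)*(j + 4)*(j + 1)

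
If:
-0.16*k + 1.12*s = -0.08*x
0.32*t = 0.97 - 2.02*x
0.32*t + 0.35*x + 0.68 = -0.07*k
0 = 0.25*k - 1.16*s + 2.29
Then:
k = -27.03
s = -3.85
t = 3.95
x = -0.14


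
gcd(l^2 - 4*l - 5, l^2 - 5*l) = l - 5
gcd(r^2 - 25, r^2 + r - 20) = r + 5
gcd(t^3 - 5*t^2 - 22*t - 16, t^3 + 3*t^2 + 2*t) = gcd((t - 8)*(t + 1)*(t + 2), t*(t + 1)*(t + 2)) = t^2 + 3*t + 2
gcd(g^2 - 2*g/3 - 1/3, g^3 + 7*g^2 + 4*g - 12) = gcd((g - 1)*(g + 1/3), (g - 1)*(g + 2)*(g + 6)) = g - 1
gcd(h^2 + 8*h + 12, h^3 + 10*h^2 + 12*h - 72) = h + 6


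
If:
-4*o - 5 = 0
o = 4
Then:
No Solution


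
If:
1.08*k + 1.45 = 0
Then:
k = -1.34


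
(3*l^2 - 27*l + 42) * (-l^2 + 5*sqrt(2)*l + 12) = -3*l^4 + 15*sqrt(2)*l^3 + 27*l^3 - 135*sqrt(2)*l^2 - 6*l^2 - 324*l + 210*sqrt(2)*l + 504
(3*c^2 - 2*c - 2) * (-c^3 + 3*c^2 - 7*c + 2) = -3*c^5 + 11*c^4 - 25*c^3 + 14*c^2 + 10*c - 4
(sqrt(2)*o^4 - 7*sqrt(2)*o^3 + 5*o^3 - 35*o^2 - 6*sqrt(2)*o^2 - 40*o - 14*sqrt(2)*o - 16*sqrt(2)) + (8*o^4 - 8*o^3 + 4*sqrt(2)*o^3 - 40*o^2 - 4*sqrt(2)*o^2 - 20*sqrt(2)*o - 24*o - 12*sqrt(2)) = sqrt(2)*o^4 + 8*o^4 - 3*sqrt(2)*o^3 - 3*o^3 - 75*o^2 - 10*sqrt(2)*o^2 - 64*o - 34*sqrt(2)*o - 28*sqrt(2)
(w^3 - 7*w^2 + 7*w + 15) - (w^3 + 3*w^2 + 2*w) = -10*w^2 + 5*w + 15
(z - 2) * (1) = z - 2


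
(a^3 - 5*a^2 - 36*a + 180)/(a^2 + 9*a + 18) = (a^2 - 11*a + 30)/(a + 3)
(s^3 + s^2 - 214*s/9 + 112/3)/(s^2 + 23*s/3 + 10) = (9*s^2 - 45*s + 56)/(3*(3*s + 5))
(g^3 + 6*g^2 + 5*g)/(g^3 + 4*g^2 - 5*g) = (g + 1)/(g - 1)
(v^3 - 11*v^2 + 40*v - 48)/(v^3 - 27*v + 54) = (v^2 - 8*v + 16)/(v^2 + 3*v - 18)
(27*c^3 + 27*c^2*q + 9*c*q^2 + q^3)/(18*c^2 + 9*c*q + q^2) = (9*c^2 + 6*c*q + q^2)/(6*c + q)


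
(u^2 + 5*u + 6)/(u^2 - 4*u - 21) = (u + 2)/(u - 7)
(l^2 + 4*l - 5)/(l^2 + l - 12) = (l^2 + 4*l - 5)/(l^2 + l - 12)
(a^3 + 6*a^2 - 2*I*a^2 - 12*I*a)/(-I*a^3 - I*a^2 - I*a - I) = a*(I*a^2 + 2*a*(1 + 3*I) + 12)/(a^3 + a^2 + a + 1)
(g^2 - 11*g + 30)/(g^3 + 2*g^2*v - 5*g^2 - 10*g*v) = (g - 6)/(g*(g + 2*v))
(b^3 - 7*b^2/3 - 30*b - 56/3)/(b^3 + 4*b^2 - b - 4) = (3*b^2 - 19*b - 14)/(3*(b^2 - 1))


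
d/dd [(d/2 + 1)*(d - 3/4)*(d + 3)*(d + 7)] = 2*d^3 + 135*d^2/8 + 32*d + 45/8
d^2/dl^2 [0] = 0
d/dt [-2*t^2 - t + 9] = -4*t - 1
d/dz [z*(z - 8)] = 2*z - 8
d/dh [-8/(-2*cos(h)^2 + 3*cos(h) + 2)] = 8*(4*cos(h) - 3)*sin(h)/(2*sin(h)^2 + 3*cos(h))^2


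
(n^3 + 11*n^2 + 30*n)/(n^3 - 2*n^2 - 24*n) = (n^2 + 11*n + 30)/(n^2 - 2*n - 24)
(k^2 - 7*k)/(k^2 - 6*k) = (k - 7)/(k - 6)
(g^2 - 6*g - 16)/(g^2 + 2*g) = (g - 8)/g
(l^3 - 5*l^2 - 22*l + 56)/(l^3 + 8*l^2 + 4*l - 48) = (l - 7)/(l + 6)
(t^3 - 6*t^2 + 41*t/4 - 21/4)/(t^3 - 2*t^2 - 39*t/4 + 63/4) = (t - 1)/(t + 3)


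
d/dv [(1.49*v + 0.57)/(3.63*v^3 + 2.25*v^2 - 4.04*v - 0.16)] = (-10.8174*v^3 - 9.5598*v^2 - 2.565*v + 2.0644)/(13.1769*v^6 + 16.335*v^5 - 24.2679*v^4 - 19.3416*v^3 + 15.6016*v^2 + 1.2928*v + 0.0256)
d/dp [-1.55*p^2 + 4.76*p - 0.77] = 4.76 - 3.1*p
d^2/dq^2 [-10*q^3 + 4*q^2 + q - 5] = 8 - 60*q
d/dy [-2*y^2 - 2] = -4*y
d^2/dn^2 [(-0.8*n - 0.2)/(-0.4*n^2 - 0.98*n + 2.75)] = ((0.8*n + 0.2)*(0.8*n + 0.98)*(1.6*n + 1.96) - (1.92*n + 1.728)*(0.4*n^2 + 0.98*n - 2.75))/(0.4*n^2 + 0.98*n - 2.75)^3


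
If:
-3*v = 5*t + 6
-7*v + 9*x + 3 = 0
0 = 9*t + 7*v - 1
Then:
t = -45/8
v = 59/8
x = 389/72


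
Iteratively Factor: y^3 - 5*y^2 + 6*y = (y)*(y^2 - 5*y + 6) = y*(y - 2)*(y - 3)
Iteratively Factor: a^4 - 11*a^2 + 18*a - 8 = (a - 1)*(a^3 + a^2 - 10*a + 8) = (a - 1)^2*(a^2 + 2*a - 8) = (a - 2)*(a - 1)^2*(a + 4)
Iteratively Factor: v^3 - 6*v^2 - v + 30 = (v - 3)*(v^2 - 3*v - 10) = (v - 3)*(v + 2)*(v - 5)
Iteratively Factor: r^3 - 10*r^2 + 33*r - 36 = (r - 4)*(r^2 - 6*r + 9) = (r - 4)*(r - 3)*(r - 3)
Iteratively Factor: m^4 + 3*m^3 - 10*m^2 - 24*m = (m + 4)*(m^3 - m^2 - 6*m) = (m - 3)*(m + 4)*(m^2 + 2*m) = m*(m - 3)*(m + 4)*(m + 2)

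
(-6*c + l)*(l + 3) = -6*c*l - 18*c + l^2 + 3*l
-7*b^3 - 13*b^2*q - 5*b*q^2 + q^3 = (-7*b + q)*(b + q)^2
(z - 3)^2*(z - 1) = z^3 - 7*z^2 + 15*z - 9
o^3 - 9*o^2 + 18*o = o*(o - 6)*(o - 3)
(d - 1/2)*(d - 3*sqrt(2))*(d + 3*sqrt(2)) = d^3 - d^2/2 - 18*d + 9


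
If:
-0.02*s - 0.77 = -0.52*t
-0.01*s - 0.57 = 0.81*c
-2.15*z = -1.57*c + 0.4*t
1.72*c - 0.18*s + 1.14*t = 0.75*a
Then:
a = 12.9771282891742*z + 10.8805590457981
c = 0.763452608576892*z - 0.101065282709642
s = -61.8396612947282*z - 48.813712100519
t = -2.3784485113357*z - 0.396681234635346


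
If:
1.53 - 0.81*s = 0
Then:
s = 1.89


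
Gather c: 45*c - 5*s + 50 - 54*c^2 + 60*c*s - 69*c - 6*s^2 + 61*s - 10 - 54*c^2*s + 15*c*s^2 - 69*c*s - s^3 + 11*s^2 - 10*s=c^2*(-54*s - 54) + c*(15*s^2 - 9*s - 24) - s^3 + 5*s^2 + 46*s + 40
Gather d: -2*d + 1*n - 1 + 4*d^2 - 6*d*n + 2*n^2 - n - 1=4*d^2 + d*(-6*n - 2) + 2*n^2 - 2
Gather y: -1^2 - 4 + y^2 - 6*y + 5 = y^2 - 6*y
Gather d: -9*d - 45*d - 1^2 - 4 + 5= -54*d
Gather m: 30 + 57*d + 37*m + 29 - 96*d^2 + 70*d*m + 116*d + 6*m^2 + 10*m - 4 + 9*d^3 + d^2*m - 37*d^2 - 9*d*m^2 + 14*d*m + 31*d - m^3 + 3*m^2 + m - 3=9*d^3 - 133*d^2 + 204*d - m^3 + m^2*(9 - 9*d) + m*(d^2 + 84*d + 48) + 52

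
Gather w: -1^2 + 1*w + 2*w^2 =2*w^2 + w - 1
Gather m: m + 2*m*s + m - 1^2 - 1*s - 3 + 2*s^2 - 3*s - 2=m*(2*s + 2) + 2*s^2 - 4*s - 6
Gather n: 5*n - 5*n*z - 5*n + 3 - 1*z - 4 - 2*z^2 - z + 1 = -5*n*z - 2*z^2 - 2*z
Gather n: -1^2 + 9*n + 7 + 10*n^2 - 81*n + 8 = 10*n^2 - 72*n + 14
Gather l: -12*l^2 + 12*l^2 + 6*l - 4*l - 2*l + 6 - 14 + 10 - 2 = 0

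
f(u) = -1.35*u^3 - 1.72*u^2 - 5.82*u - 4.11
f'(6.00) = -172.26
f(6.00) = -392.55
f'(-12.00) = -547.74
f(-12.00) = 2150.85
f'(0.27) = -7.04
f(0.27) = -5.83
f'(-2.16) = -17.29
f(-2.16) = 14.04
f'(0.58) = -9.18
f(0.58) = -8.33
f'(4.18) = -90.96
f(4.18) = -157.09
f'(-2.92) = -30.31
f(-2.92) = 31.83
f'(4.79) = -115.22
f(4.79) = -219.82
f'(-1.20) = -7.52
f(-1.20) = 2.73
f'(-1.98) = -14.89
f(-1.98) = 11.15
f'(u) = -4.05*u^2 - 3.44*u - 5.82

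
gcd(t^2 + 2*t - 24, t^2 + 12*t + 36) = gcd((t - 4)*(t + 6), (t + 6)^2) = t + 6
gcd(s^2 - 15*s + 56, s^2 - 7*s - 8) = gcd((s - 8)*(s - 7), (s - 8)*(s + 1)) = s - 8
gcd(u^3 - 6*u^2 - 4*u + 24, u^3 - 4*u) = u^2 - 4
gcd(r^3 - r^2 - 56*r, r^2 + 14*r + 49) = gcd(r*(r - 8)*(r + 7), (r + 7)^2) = r + 7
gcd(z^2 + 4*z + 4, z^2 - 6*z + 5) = 1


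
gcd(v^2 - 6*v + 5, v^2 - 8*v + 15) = v - 5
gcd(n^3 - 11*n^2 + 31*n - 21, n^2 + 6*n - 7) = n - 1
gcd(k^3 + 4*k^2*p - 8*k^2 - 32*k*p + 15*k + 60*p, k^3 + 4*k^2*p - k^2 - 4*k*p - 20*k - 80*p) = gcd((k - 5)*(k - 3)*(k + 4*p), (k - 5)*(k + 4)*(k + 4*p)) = k^2 + 4*k*p - 5*k - 20*p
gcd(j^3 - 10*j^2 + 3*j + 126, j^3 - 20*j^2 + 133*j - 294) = j^2 - 13*j + 42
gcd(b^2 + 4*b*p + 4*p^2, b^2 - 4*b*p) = 1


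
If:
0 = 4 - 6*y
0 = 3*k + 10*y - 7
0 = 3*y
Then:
No Solution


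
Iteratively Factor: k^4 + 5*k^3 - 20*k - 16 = (k - 2)*(k^3 + 7*k^2 + 14*k + 8) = (k - 2)*(k + 2)*(k^2 + 5*k + 4) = (k - 2)*(k + 1)*(k + 2)*(k + 4)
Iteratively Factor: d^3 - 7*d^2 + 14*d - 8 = (d - 1)*(d^2 - 6*d + 8) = (d - 2)*(d - 1)*(d - 4)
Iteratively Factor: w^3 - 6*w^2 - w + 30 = (w - 3)*(w^2 - 3*w - 10) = (w - 3)*(w + 2)*(w - 5)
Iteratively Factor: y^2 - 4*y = (y - 4)*(y)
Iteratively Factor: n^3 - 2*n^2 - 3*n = (n)*(n^2 - 2*n - 3) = n*(n + 1)*(n - 3)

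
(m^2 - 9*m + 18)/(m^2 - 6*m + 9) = (m - 6)/(m - 3)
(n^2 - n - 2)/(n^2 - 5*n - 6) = (n - 2)/(n - 6)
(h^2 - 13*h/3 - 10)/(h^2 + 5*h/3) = (h - 6)/h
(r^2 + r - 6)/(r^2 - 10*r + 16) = (r + 3)/(r - 8)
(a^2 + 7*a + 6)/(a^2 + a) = (a + 6)/a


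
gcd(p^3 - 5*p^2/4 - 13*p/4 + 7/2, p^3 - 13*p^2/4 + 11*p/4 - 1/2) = p^2 - 3*p + 2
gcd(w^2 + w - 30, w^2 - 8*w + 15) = w - 5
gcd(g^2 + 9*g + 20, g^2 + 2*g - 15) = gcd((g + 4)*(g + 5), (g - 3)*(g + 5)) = g + 5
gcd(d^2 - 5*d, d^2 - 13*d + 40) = d - 5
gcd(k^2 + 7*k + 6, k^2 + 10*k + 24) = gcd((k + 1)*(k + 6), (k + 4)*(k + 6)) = k + 6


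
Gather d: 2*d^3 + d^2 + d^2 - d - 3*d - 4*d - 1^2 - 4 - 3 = 2*d^3 + 2*d^2 - 8*d - 8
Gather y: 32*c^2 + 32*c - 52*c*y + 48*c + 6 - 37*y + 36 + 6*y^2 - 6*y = 32*c^2 + 80*c + 6*y^2 + y*(-52*c - 43) + 42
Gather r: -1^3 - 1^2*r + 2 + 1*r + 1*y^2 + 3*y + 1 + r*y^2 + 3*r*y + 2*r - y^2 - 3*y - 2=r*(y^2 + 3*y + 2)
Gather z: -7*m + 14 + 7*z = -7*m + 7*z + 14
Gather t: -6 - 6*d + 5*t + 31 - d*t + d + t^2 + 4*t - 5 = -5*d + t^2 + t*(9 - d) + 20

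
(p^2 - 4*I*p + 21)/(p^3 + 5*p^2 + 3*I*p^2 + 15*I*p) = (p - 7*I)/(p*(p + 5))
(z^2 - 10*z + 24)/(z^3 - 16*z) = (z - 6)/(z*(z + 4))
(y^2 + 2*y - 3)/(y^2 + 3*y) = (y - 1)/y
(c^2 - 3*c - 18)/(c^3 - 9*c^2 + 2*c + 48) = (c^2 - 3*c - 18)/(c^3 - 9*c^2 + 2*c + 48)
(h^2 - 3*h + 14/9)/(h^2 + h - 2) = (h^2 - 3*h + 14/9)/(h^2 + h - 2)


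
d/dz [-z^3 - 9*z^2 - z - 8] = -3*z^2 - 18*z - 1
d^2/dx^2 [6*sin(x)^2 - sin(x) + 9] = sin(x) + 12*cos(2*x)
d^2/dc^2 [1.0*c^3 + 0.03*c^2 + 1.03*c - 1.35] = 6.0*c + 0.06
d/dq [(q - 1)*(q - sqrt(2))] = 2*q - sqrt(2) - 1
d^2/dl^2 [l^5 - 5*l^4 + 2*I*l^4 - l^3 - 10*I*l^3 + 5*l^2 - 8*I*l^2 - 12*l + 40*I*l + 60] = 20*l^3 + l^2*(-60 + 24*I) + l*(-6 - 60*I) + 10 - 16*I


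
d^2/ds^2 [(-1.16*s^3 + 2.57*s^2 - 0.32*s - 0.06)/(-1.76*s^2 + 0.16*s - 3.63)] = (-7.105427357601e-15*s^5 - 14.227584*s^3 + 95.588064*s^2 + 79.343352*s - 68.121138)/(5.451776*s^6 - 1.486848*s^5 + 33.868032*s^4 - 6.137344*s^3 + 69.852816*s^2 - 6.324912*s + 47.832147)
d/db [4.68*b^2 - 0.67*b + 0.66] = 9.36*b - 0.67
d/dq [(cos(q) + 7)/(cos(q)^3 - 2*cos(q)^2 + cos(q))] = (21*cos(q) + cos(2*q) - 6)*sin(q)/((cos(q) - 1)^3*cos(q)^2)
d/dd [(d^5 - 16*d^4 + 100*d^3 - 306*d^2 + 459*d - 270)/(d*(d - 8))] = (3*d^6 - 64*d^5 + 484*d^4 - 1600*d^3 + 1989*d^2 + 540*d - 2160)/(d^2*(d^2 - 16*d + 64))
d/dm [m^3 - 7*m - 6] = 3*m^2 - 7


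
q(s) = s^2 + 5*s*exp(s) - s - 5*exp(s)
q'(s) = 5*s*exp(s) + 2*s - 1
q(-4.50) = 24.44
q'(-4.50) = -10.25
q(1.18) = 3.14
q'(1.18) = 20.56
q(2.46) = 89.04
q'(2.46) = 147.89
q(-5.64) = 37.33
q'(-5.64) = -12.38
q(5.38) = 4776.35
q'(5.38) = 5847.66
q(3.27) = 306.06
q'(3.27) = 435.73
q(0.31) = -4.92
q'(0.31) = 1.73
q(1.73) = 21.85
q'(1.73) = 51.25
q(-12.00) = 156.00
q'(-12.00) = -25.00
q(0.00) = -5.00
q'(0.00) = -1.00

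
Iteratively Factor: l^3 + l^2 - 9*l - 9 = (l + 1)*(l^2 - 9) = (l - 3)*(l + 1)*(l + 3)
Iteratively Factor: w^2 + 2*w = (w)*(w + 2)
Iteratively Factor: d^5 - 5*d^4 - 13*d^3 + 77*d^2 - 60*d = (d + 4)*(d^4 - 9*d^3 + 23*d^2 - 15*d) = (d - 1)*(d + 4)*(d^3 - 8*d^2 + 15*d) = (d - 5)*(d - 1)*(d + 4)*(d^2 - 3*d) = d*(d - 5)*(d - 1)*(d + 4)*(d - 3)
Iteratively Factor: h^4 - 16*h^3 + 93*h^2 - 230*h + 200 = (h - 5)*(h^3 - 11*h^2 + 38*h - 40) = (h - 5)^2*(h^2 - 6*h + 8) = (h - 5)^2*(h - 4)*(h - 2)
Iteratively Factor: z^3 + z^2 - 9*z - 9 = (z - 3)*(z^2 + 4*z + 3) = (z - 3)*(z + 3)*(z + 1)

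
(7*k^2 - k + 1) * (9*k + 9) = 63*k^3 + 54*k^2 + 9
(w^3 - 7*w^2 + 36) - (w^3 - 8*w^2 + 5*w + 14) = w^2 - 5*w + 22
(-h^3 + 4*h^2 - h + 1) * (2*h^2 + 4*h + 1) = -2*h^5 + 4*h^4 + 13*h^3 + 2*h^2 + 3*h + 1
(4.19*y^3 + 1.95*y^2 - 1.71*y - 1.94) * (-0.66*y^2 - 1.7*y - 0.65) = -2.7654*y^5 - 8.41*y^4 - 4.9099*y^3 + 2.9199*y^2 + 4.4095*y + 1.261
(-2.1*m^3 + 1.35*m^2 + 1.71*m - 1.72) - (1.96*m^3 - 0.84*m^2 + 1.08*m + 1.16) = -4.06*m^3 + 2.19*m^2 + 0.63*m - 2.88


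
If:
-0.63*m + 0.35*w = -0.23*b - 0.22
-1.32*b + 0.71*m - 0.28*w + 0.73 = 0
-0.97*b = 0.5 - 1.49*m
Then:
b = 0.97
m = 0.97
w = 0.48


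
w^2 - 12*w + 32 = (w - 8)*(w - 4)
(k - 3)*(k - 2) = k^2 - 5*k + 6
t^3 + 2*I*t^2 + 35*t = t*(t - 5*I)*(t + 7*I)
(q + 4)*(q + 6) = q^2 + 10*q + 24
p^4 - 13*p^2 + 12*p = p*(p - 3)*(p - 1)*(p + 4)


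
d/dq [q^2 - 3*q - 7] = 2*q - 3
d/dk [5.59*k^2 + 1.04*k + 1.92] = 11.18*k + 1.04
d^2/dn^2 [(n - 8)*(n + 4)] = 2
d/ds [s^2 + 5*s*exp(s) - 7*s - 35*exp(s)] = 5*s*exp(s) + 2*s - 30*exp(s) - 7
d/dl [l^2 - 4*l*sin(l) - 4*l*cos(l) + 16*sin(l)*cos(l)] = -4*sqrt(2)*l*cos(l + pi/4) + 2*l - 4*sqrt(2)*sin(l + pi/4) + 16*cos(2*l)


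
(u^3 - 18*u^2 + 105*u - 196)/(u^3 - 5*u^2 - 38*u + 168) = (u - 7)/(u + 6)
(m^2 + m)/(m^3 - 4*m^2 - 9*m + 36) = m*(m + 1)/(m^3 - 4*m^2 - 9*m + 36)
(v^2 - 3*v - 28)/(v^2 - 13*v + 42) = (v + 4)/(v - 6)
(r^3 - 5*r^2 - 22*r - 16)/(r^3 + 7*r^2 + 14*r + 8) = (r - 8)/(r + 4)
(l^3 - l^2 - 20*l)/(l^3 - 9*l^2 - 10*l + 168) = l*(l - 5)/(l^2 - 13*l + 42)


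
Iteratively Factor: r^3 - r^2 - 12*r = (r + 3)*(r^2 - 4*r) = r*(r + 3)*(r - 4)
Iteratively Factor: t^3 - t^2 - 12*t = (t)*(t^2 - t - 12) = t*(t - 4)*(t + 3)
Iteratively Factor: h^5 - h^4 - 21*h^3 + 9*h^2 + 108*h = (h - 3)*(h^4 + 2*h^3 - 15*h^2 - 36*h) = (h - 3)*(h + 3)*(h^3 - h^2 - 12*h) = (h - 4)*(h - 3)*(h + 3)*(h^2 + 3*h) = (h - 4)*(h - 3)*(h + 3)^2*(h)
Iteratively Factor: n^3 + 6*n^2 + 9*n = (n + 3)*(n^2 + 3*n) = (n + 3)^2*(n)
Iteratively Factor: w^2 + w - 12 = (w - 3)*(w + 4)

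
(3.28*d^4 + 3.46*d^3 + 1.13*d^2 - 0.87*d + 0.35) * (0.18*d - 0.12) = 0.5904*d^5 + 0.2292*d^4 - 0.2118*d^3 - 0.2922*d^2 + 0.1674*d - 0.042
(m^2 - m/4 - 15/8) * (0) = 0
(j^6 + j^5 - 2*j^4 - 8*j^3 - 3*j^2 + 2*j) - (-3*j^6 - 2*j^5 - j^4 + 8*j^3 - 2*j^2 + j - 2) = 4*j^6 + 3*j^5 - j^4 - 16*j^3 - j^2 + j + 2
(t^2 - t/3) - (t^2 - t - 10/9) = 2*t/3 + 10/9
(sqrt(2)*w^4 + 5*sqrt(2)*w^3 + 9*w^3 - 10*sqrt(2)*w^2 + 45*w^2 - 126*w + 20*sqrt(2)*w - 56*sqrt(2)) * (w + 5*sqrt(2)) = sqrt(2)*w^5 + 5*sqrt(2)*w^4 + 19*w^4 + 35*sqrt(2)*w^3 + 95*w^3 - 226*w^2 + 245*sqrt(2)*w^2 - 686*sqrt(2)*w + 200*w - 560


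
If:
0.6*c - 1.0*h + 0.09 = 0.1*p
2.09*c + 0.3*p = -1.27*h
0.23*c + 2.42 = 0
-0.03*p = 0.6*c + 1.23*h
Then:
No Solution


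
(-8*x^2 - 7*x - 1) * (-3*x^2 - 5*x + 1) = 24*x^4 + 61*x^3 + 30*x^2 - 2*x - 1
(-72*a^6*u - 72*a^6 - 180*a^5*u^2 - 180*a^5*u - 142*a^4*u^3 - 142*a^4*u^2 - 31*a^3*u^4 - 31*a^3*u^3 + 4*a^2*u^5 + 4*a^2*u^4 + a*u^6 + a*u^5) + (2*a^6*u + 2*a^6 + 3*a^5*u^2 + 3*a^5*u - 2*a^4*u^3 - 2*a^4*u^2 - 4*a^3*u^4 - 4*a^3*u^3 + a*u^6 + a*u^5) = -70*a^6*u - 70*a^6 - 177*a^5*u^2 - 177*a^5*u - 144*a^4*u^3 - 144*a^4*u^2 - 35*a^3*u^4 - 35*a^3*u^3 + 4*a^2*u^5 + 4*a^2*u^4 + 2*a*u^6 + 2*a*u^5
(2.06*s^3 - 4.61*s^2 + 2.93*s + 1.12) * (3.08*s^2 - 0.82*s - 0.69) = 6.3448*s^5 - 15.888*s^4 + 11.3832*s^3 + 4.2279*s^2 - 2.9401*s - 0.7728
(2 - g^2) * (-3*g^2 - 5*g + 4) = 3*g^4 + 5*g^3 - 10*g^2 - 10*g + 8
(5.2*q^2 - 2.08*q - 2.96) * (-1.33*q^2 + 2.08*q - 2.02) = -6.916*q^4 + 13.5824*q^3 - 10.8936*q^2 - 1.9552*q + 5.9792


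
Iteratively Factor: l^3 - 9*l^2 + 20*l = (l - 4)*(l^2 - 5*l) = (l - 5)*(l - 4)*(l)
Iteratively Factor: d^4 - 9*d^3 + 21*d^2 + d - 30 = (d - 5)*(d^3 - 4*d^2 + d + 6) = (d - 5)*(d - 3)*(d^2 - d - 2) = (d - 5)*(d - 3)*(d - 2)*(d + 1)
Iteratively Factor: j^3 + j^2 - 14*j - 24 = (j - 4)*(j^2 + 5*j + 6) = (j - 4)*(j + 2)*(j + 3)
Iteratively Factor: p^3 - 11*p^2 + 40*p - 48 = (p - 3)*(p^2 - 8*p + 16) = (p - 4)*(p - 3)*(p - 4)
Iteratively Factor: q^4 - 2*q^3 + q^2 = (q)*(q^3 - 2*q^2 + q) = q^2*(q^2 - 2*q + 1) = q^2*(q - 1)*(q - 1)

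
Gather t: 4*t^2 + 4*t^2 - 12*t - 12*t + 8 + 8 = 8*t^2 - 24*t + 16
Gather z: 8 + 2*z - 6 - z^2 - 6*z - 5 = -z^2 - 4*z - 3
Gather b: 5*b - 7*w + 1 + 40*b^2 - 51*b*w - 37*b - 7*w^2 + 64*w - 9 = 40*b^2 + b*(-51*w - 32) - 7*w^2 + 57*w - 8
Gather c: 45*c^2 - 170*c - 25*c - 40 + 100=45*c^2 - 195*c + 60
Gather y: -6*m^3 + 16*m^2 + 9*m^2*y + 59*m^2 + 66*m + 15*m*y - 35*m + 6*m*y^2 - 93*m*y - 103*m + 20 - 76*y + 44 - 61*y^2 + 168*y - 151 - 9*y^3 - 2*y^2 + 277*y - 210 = -6*m^3 + 75*m^2 - 72*m - 9*y^3 + y^2*(6*m - 63) + y*(9*m^2 - 78*m + 369) - 297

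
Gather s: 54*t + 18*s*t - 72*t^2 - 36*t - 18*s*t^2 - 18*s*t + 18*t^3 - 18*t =-18*s*t^2 + 18*t^3 - 72*t^2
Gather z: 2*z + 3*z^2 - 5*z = 3*z^2 - 3*z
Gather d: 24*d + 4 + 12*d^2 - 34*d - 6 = 12*d^2 - 10*d - 2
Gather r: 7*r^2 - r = 7*r^2 - r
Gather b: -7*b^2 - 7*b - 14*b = -7*b^2 - 21*b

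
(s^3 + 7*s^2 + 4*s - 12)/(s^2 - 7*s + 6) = (s^2 + 8*s + 12)/(s - 6)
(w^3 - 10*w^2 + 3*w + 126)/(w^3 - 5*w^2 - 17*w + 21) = (w - 6)/(w - 1)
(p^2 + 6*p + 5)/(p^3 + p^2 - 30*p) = (p^2 + 6*p + 5)/(p*(p^2 + p - 30))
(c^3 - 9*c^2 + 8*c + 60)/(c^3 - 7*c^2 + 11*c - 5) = (c^2 - 4*c - 12)/(c^2 - 2*c + 1)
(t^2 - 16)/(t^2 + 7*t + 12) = (t - 4)/(t + 3)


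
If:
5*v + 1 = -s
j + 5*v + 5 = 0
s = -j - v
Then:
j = -5/3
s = 7/3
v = -2/3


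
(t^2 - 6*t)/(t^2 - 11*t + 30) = t/(t - 5)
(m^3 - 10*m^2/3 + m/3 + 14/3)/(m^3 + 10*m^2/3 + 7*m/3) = (3*m^2 - 13*m + 14)/(m*(3*m + 7))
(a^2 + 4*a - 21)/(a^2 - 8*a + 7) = (a^2 + 4*a - 21)/(a^2 - 8*a + 7)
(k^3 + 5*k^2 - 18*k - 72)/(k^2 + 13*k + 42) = (k^2 - k - 12)/(k + 7)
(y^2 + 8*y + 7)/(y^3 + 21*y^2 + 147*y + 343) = (y + 1)/(y^2 + 14*y + 49)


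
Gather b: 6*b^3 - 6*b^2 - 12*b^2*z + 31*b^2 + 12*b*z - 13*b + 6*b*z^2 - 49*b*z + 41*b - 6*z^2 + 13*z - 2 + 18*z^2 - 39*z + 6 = 6*b^3 + b^2*(25 - 12*z) + b*(6*z^2 - 37*z + 28) + 12*z^2 - 26*z + 4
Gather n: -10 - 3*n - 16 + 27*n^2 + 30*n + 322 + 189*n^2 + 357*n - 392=216*n^2 + 384*n - 96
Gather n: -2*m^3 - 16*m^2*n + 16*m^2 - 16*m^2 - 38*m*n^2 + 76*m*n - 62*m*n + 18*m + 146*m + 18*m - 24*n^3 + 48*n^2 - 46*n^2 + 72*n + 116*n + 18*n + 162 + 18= -2*m^3 + 182*m - 24*n^3 + n^2*(2 - 38*m) + n*(-16*m^2 + 14*m + 206) + 180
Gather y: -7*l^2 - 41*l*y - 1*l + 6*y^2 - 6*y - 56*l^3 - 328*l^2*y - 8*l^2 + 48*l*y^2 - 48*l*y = -56*l^3 - 15*l^2 - l + y^2*(48*l + 6) + y*(-328*l^2 - 89*l - 6)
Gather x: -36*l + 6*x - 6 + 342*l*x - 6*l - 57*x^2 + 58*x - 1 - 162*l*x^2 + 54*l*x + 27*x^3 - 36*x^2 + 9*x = -42*l + 27*x^3 + x^2*(-162*l - 93) + x*(396*l + 73) - 7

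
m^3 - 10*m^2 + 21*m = m*(m - 7)*(m - 3)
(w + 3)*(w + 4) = w^2 + 7*w + 12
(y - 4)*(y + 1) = y^2 - 3*y - 4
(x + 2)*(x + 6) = x^2 + 8*x + 12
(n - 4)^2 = n^2 - 8*n + 16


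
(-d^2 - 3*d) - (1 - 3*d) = -d^2 - 1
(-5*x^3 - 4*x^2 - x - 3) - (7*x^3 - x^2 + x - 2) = -12*x^3 - 3*x^2 - 2*x - 1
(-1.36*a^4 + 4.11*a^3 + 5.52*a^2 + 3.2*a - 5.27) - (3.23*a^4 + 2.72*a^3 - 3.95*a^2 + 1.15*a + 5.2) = -4.59*a^4 + 1.39*a^3 + 9.47*a^2 + 2.05*a - 10.47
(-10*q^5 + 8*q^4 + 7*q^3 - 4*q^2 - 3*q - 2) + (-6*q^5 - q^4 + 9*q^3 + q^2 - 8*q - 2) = -16*q^5 + 7*q^4 + 16*q^3 - 3*q^2 - 11*q - 4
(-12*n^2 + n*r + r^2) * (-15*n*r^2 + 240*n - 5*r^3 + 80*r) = 180*n^3*r^2 - 2880*n^3 + 45*n^2*r^3 - 720*n^2*r - 20*n*r^4 + 320*n*r^2 - 5*r^5 + 80*r^3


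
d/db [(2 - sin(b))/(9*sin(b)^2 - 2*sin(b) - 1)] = (9*sin(b)^2 - 36*sin(b) + 5)*cos(b)/(9*sin(b)^2 - 2*sin(b) - 1)^2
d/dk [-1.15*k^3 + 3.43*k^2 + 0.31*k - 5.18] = -3.45*k^2 + 6.86*k + 0.31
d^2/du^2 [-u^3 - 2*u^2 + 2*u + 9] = -6*u - 4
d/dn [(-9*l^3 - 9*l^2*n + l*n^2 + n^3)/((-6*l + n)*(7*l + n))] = (387*l^4 - 66*l^3*n - 116*l^2*n^2 + 2*l*n^3 + n^4)/(1764*l^4 - 84*l^3*n - 83*l^2*n^2 + 2*l*n^3 + n^4)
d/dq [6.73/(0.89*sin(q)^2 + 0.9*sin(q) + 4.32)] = -(11.9794*sin(q) + 6.057)*cos(q)/(0.89*sin(q)^2 + 0.9*sin(q) + 4.32)^2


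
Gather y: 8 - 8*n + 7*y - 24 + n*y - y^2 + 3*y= -8*n - y^2 + y*(n + 10) - 16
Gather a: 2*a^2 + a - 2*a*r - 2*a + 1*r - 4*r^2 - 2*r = 2*a^2 + a*(-2*r - 1) - 4*r^2 - r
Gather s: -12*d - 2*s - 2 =-12*d - 2*s - 2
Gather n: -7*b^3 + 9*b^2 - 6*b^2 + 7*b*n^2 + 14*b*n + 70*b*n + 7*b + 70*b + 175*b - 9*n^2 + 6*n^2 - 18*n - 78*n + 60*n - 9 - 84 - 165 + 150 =-7*b^3 + 3*b^2 + 252*b + n^2*(7*b - 3) + n*(84*b - 36) - 108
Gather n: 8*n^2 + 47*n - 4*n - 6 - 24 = 8*n^2 + 43*n - 30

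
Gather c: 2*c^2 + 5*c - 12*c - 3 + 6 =2*c^2 - 7*c + 3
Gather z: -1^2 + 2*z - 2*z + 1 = 0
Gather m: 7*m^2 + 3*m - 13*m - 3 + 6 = 7*m^2 - 10*m + 3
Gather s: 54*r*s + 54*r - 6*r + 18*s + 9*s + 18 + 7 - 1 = 48*r + s*(54*r + 27) + 24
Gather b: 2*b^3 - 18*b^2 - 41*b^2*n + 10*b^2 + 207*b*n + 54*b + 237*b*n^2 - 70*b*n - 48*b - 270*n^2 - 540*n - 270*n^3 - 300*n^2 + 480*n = 2*b^3 + b^2*(-41*n - 8) + b*(237*n^2 + 137*n + 6) - 270*n^3 - 570*n^2 - 60*n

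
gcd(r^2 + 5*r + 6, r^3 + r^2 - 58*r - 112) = r + 2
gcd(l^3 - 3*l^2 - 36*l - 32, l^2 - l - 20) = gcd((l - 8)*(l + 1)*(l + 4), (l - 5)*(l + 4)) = l + 4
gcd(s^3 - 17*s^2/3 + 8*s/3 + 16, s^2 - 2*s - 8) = s - 4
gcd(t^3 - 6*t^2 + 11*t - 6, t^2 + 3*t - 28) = 1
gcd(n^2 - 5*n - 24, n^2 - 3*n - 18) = n + 3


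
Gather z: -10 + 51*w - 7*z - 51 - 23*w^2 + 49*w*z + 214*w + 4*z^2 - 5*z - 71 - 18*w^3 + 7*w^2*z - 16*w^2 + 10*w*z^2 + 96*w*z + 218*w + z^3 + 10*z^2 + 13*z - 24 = -18*w^3 - 39*w^2 + 483*w + z^3 + z^2*(10*w + 14) + z*(7*w^2 + 145*w + 1) - 156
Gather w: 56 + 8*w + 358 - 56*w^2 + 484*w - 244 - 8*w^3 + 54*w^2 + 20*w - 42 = -8*w^3 - 2*w^2 + 512*w + 128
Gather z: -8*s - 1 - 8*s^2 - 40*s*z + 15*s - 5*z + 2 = -8*s^2 + 7*s + z*(-40*s - 5) + 1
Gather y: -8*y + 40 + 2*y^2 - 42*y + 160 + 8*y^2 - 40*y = 10*y^2 - 90*y + 200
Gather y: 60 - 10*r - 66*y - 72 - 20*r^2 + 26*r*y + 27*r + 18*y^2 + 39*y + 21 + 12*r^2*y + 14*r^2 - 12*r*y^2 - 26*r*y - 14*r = -6*r^2 + 3*r + y^2*(18 - 12*r) + y*(12*r^2 - 27) + 9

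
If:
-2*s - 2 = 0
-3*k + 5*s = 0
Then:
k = -5/3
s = -1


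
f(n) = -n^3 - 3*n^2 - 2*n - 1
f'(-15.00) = -587.00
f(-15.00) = 2729.00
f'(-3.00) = -11.00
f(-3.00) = 5.00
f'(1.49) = -17.60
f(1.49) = -13.95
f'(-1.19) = 0.89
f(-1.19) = -1.18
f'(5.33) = -119.21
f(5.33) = -248.31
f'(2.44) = -34.50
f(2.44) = -38.27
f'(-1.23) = 0.84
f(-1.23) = -1.22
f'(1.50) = -17.75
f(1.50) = -14.12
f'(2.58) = -37.45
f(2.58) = -43.30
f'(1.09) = -12.10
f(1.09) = -8.04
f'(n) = -3*n^2 - 6*n - 2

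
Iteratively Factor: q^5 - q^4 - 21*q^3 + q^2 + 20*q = (q + 4)*(q^4 - 5*q^3 - q^2 + 5*q) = (q + 1)*(q + 4)*(q^3 - 6*q^2 + 5*q) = (q - 5)*(q + 1)*(q + 4)*(q^2 - q) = (q - 5)*(q - 1)*(q + 1)*(q + 4)*(q)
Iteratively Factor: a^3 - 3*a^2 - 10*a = (a)*(a^2 - 3*a - 10) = a*(a + 2)*(a - 5)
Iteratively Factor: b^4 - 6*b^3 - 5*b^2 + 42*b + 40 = (b - 4)*(b^3 - 2*b^2 - 13*b - 10) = (b - 4)*(b + 1)*(b^2 - 3*b - 10) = (b - 4)*(b + 1)*(b + 2)*(b - 5)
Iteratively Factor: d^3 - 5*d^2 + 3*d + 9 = (d - 3)*(d^2 - 2*d - 3) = (d - 3)*(d + 1)*(d - 3)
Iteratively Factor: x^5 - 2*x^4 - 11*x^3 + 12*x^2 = (x - 4)*(x^4 + 2*x^3 - 3*x^2) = x*(x - 4)*(x^3 + 2*x^2 - 3*x) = x^2*(x - 4)*(x^2 + 2*x - 3) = x^2*(x - 4)*(x - 1)*(x + 3)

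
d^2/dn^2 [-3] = 0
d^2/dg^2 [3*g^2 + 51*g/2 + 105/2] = 6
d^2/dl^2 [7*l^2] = 14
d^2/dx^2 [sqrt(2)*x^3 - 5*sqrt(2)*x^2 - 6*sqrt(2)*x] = sqrt(2)*(6*x - 10)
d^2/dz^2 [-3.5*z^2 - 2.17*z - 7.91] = -7.00000000000000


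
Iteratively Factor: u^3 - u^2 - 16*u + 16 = (u - 1)*(u^2 - 16) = (u - 4)*(u - 1)*(u + 4)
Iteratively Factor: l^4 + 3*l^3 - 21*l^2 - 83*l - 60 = (l + 4)*(l^3 - l^2 - 17*l - 15) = (l - 5)*(l + 4)*(l^2 + 4*l + 3) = (l - 5)*(l + 1)*(l + 4)*(l + 3)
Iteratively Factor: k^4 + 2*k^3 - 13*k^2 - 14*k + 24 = (k + 4)*(k^3 - 2*k^2 - 5*k + 6) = (k + 2)*(k + 4)*(k^2 - 4*k + 3) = (k - 3)*(k + 2)*(k + 4)*(k - 1)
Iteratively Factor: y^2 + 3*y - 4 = (y - 1)*(y + 4)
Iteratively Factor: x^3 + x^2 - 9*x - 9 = (x - 3)*(x^2 + 4*x + 3) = (x - 3)*(x + 3)*(x + 1)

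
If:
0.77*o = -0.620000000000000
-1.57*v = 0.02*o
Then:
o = -0.81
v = 0.01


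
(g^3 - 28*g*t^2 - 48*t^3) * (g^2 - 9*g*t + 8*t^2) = g^5 - 9*g^4*t - 20*g^3*t^2 + 204*g^2*t^3 + 208*g*t^4 - 384*t^5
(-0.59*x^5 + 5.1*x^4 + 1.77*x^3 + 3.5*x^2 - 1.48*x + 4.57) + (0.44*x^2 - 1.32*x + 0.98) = -0.59*x^5 + 5.1*x^4 + 1.77*x^3 + 3.94*x^2 - 2.8*x + 5.55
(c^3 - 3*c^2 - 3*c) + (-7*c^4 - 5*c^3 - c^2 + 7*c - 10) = -7*c^4 - 4*c^3 - 4*c^2 + 4*c - 10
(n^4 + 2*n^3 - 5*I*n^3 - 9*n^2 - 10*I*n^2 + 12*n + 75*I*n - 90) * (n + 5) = n^5 + 7*n^4 - 5*I*n^4 + n^3 - 35*I*n^3 - 33*n^2 + 25*I*n^2 - 30*n + 375*I*n - 450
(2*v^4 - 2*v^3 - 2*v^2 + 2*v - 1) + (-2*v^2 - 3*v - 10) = 2*v^4 - 2*v^3 - 4*v^2 - v - 11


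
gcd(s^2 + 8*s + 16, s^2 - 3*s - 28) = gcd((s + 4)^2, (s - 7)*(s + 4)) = s + 4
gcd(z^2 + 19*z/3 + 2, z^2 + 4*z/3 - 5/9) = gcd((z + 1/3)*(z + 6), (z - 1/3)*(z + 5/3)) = 1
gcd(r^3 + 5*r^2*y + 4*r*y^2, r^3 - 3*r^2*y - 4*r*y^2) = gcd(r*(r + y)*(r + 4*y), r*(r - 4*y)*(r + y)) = r^2 + r*y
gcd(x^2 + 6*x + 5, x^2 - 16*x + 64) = 1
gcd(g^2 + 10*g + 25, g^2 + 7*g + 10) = g + 5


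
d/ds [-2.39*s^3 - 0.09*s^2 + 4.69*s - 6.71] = -7.17*s^2 - 0.18*s + 4.69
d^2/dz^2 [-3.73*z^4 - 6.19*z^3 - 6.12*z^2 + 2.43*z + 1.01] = -44.76*z^2 - 37.14*z - 12.24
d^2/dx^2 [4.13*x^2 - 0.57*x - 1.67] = 8.26000000000000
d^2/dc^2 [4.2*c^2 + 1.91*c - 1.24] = 8.40000000000000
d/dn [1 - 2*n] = -2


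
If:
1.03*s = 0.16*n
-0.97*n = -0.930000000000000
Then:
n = 0.96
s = 0.15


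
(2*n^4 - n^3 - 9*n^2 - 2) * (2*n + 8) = 4*n^5 + 14*n^4 - 26*n^3 - 72*n^2 - 4*n - 16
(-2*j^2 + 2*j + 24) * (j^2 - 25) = -2*j^4 + 2*j^3 + 74*j^2 - 50*j - 600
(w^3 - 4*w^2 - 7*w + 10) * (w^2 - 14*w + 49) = w^5 - 18*w^4 + 98*w^3 - 88*w^2 - 483*w + 490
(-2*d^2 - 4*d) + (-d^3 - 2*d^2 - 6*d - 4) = -d^3 - 4*d^2 - 10*d - 4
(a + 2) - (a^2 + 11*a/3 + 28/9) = -a^2 - 8*a/3 - 10/9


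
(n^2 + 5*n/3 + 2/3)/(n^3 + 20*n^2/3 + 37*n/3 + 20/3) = (3*n + 2)/(3*n^2 + 17*n + 20)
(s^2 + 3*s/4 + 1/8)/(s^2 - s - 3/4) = (4*s + 1)/(2*(2*s - 3))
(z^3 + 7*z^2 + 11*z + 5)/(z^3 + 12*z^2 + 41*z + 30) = (z + 1)/(z + 6)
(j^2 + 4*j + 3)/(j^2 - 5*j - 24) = (j + 1)/(j - 8)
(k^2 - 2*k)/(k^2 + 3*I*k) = (k - 2)/(k + 3*I)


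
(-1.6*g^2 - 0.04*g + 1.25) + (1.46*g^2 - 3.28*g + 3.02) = -0.14*g^2 - 3.32*g + 4.27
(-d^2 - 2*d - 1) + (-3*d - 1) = -d^2 - 5*d - 2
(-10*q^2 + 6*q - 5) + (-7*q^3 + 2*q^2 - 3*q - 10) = -7*q^3 - 8*q^2 + 3*q - 15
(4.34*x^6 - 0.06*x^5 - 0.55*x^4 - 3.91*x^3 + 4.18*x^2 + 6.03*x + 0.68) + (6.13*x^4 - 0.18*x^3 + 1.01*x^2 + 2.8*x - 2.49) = 4.34*x^6 - 0.06*x^5 + 5.58*x^4 - 4.09*x^3 + 5.19*x^2 + 8.83*x - 1.81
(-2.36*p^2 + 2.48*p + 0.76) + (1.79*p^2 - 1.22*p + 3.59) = -0.57*p^2 + 1.26*p + 4.35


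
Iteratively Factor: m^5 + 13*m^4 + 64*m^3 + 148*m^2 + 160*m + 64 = (m + 4)*(m^4 + 9*m^3 + 28*m^2 + 36*m + 16) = (m + 1)*(m + 4)*(m^3 + 8*m^2 + 20*m + 16) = (m + 1)*(m + 4)^2*(m^2 + 4*m + 4) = (m + 1)*(m + 2)*(m + 4)^2*(m + 2)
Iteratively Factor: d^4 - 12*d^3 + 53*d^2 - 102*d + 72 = (d - 3)*(d^3 - 9*d^2 + 26*d - 24) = (d - 3)*(d - 2)*(d^2 - 7*d + 12) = (d - 4)*(d - 3)*(d - 2)*(d - 3)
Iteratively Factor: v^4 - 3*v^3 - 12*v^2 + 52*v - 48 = (v - 3)*(v^3 - 12*v + 16) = (v - 3)*(v - 2)*(v^2 + 2*v - 8) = (v - 3)*(v - 2)^2*(v + 4)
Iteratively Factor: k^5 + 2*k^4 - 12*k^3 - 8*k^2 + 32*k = (k - 2)*(k^4 + 4*k^3 - 4*k^2 - 16*k) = (k - 2)*(k + 4)*(k^3 - 4*k) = k*(k - 2)*(k + 4)*(k^2 - 4) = k*(k - 2)^2*(k + 4)*(k + 2)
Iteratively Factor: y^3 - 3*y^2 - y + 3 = (y - 1)*(y^2 - 2*y - 3) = (y - 1)*(y + 1)*(y - 3)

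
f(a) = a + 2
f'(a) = 1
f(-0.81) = 1.19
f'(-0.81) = 1.00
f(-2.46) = -0.46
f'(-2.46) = 1.00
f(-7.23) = -5.23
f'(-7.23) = 1.00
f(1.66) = 3.66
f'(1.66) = 1.00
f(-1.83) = 0.17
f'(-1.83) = 1.00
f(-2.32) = -0.32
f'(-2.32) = 1.00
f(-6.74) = -4.74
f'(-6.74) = 1.00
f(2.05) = 4.05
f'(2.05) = 1.00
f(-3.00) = -1.00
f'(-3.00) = 1.00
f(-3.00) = -1.00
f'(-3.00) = 1.00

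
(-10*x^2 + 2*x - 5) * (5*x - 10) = -50*x^3 + 110*x^2 - 45*x + 50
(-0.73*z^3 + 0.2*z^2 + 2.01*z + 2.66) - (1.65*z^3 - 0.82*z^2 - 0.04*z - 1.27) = -2.38*z^3 + 1.02*z^2 + 2.05*z + 3.93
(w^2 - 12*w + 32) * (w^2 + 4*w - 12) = w^4 - 8*w^3 - 28*w^2 + 272*w - 384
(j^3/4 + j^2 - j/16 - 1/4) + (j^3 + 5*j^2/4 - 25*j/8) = 5*j^3/4 + 9*j^2/4 - 51*j/16 - 1/4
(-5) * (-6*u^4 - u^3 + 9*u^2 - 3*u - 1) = 30*u^4 + 5*u^3 - 45*u^2 + 15*u + 5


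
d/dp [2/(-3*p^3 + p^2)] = 2*(9*p - 2)/(p^3*(3*p - 1)^2)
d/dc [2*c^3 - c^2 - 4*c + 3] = 6*c^2 - 2*c - 4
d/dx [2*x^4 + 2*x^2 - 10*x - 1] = 8*x^3 + 4*x - 10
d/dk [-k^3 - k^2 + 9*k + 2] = -3*k^2 - 2*k + 9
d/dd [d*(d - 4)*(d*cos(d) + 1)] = -d*(d - 4)*(d*sin(d) - cos(d)) + d*(d*cos(d) + 1) + (d - 4)*(d*cos(d) + 1)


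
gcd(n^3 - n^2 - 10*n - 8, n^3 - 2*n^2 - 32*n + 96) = n - 4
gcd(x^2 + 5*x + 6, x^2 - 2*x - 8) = x + 2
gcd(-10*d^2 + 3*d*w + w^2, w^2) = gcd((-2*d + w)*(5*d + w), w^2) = 1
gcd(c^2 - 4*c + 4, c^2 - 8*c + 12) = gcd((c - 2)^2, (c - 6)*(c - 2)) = c - 2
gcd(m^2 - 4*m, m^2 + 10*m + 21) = 1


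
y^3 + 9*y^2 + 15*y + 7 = (y + 1)^2*(y + 7)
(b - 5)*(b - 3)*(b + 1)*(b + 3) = b^4 - 4*b^3 - 14*b^2 + 36*b + 45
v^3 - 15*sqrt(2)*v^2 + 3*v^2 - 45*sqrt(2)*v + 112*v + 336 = (v + 3)*(v - 8*sqrt(2))*(v - 7*sqrt(2))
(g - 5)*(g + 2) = g^2 - 3*g - 10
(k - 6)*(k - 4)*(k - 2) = k^3 - 12*k^2 + 44*k - 48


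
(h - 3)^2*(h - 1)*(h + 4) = h^4 - 3*h^3 - 13*h^2 + 51*h - 36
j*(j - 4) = j^2 - 4*j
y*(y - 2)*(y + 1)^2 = y^4 - 3*y^2 - 2*y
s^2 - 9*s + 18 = (s - 6)*(s - 3)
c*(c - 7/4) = c^2 - 7*c/4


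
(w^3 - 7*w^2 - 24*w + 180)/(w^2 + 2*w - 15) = (w^2 - 12*w + 36)/(w - 3)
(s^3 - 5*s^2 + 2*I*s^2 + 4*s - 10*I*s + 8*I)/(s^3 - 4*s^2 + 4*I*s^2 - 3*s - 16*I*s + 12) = (s^2 + s*(-1 + 2*I) - 2*I)/(s^2 + 4*I*s - 3)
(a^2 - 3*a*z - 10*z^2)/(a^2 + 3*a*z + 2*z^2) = (a - 5*z)/(a + z)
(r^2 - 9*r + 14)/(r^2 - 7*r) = (r - 2)/r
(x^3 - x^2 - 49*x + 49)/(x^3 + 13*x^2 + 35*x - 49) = (x - 7)/(x + 7)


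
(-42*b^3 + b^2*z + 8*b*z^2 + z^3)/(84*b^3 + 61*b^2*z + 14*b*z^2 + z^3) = (-2*b + z)/(4*b + z)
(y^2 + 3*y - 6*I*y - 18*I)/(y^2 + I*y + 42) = (y + 3)/(y + 7*I)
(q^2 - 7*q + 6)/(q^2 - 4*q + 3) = (q - 6)/(q - 3)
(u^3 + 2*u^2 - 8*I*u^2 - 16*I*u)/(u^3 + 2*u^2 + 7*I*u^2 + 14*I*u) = (u - 8*I)/(u + 7*I)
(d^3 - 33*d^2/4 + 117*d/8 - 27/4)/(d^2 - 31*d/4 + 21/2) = (8*d^2 - 18*d + 9)/(2*(4*d - 7))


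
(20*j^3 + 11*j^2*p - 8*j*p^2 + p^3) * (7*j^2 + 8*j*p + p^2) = 140*j^5 + 237*j^4*p + 52*j^3*p^2 - 46*j^2*p^3 + p^5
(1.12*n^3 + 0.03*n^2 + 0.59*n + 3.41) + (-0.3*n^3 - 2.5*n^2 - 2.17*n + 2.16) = 0.82*n^3 - 2.47*n^2 - 1.58*n + 5.57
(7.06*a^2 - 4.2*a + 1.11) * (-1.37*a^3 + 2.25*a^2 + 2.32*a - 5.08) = -9.6722*a^5 + 21.639*a^4 + 5.4085*a^3 - 43.1113*a^2 + 23.9112*a - 5.6388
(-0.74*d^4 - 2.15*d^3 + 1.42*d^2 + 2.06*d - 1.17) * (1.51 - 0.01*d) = 0.0074*d^5 - 1.0959*d^4 - 3.2607*d^3 + 2.1236*d^2 + 3.1223*d - 1.7667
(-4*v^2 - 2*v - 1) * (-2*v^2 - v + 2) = 8*v^4 + 8*v^3 - 4*v^2 - 3*v - 2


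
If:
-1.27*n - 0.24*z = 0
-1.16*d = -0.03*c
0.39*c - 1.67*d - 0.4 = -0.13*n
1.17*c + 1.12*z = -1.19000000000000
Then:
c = 1.00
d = 0.03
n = 0.40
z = -2.11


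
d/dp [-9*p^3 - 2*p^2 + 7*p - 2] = -27*p^2 - 4*p + 7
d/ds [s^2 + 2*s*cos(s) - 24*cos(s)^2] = -2*s*sin(s) + 2*s + 24*sin(2*s) + 2*cos(s)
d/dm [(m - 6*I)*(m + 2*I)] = 2*m - 4*I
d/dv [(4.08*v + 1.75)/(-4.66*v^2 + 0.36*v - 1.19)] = (19.0128*v^2 + 16.31*v - 5.4852)/(21.7156*v^4 - 3.3552*v^3 + 11.2204*v^2 - 0.8568*v + 1.4161)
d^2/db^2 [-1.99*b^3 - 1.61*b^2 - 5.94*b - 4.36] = -11.94*b - 3.22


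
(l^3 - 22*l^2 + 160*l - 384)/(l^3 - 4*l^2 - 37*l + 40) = (l^2 - 14*l + 48)/(l^2 + 4*l - 5)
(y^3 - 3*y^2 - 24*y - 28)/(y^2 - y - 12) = (-y^3 + 3*y^2 + 24*y + 28)/(-y^2 + y + 12)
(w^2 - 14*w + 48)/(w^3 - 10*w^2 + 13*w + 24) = (w - 6)/(w^2 - 2*w - 3)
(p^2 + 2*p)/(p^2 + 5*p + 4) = p*(p + 2)/(p^2 + 5*p + 4)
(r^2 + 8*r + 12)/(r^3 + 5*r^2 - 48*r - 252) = (r + 2)/(r^2 - r - 42)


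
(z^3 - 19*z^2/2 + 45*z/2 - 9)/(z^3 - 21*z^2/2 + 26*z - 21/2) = (z - 6)/(z - 7)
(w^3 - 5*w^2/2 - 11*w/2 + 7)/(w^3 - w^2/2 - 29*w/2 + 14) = (w + 2)/(w + 4)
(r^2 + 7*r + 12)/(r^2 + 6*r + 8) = (r + 3)/(r + 2)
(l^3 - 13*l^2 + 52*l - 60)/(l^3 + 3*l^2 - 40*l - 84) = (l^2 - 7*l + 10)/(l^2 + 9*l + 14)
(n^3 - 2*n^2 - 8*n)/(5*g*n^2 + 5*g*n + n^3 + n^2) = (n^2 - 2*n - 8)/(5*g*n + 5*g + n^2 + n)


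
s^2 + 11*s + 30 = (s + 5)*(s + 6)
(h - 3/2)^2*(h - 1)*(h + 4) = h^4 - 43*h^2/4 + 75*h/4 - 9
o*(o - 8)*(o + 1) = o^3 - 7*o^2 - 8*o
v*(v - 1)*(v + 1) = v^3 - v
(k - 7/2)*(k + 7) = k^2 + 7*k/2 - 49/2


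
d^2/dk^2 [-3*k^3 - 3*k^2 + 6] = -18*k - 6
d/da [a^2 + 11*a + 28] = 2*a + 11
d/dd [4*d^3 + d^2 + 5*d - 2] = 12*d^2 + 2*d + 5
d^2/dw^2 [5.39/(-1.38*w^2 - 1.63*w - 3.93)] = (20.529432*w^2 + 24.248532*w - 5.39*(2.76*w + 1.63)*(5.52*w + 3.26) + 58.464252)/(1.38*w^2 + 1.63*w + 3.93)^3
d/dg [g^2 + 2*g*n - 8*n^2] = 2*g + 2*n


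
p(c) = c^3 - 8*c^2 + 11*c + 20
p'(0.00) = 11.00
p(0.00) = 20.00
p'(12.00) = 251.00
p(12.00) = 728.00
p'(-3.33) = 97.55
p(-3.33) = -142.27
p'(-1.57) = 43.51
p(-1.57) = -20.86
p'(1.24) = -4.23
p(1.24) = 23.25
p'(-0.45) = 18.81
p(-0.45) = 13.34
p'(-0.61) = 21.88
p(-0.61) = 10.09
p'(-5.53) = 191.22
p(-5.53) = -454.59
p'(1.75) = -7.81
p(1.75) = 20.11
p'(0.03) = 10.52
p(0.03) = 20.32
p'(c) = 3*c^2 - 16*c + 11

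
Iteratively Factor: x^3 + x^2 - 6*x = (x)*(x^2 + x - 6) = x*(x + 3)*(x - 2)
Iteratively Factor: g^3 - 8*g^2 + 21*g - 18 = (g - 3)*(g^2 - 5*g + 6) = (g - 3)*(g - 2)*(g - 3)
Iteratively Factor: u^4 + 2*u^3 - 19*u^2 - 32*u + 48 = (u + 4)*(u^3 - 2*u^2 - 11*u + 12) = (u - 1)*(u + 4)*(u^2 - u - 12) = (u - 1)*(u + 3)*(u + 4)*(u - 4)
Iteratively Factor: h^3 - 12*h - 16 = (h - 4)*(h^2 + 4*h + 4) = (h - 4)*(h + 2)*(h + 2)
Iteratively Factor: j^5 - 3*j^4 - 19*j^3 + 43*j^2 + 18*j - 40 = (j - 1)*(j^4 - 2*j^3 - 21*j^2 + 22*j + 40) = (j - 1)*(j + 1)*(j^3 - 3*j^2 - 18*j + 40) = (j - 5)*(j - 1)*(j + 1)*(j^2 + 2*j - 8) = (j - 5)*(j - 1)*(j + 1)*(j + 4)*(j - 2)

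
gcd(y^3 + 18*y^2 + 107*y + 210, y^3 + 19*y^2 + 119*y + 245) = y^2 + 12*y + 35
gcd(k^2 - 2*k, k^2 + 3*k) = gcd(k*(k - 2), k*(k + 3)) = k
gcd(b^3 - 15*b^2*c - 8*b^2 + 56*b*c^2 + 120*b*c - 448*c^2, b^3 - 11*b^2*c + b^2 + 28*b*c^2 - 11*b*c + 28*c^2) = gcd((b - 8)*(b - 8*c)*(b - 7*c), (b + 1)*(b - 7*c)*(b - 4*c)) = b - 7*c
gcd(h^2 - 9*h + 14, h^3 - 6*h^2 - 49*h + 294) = h - 7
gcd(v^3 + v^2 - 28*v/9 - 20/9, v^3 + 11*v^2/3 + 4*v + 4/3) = v^2 + 8*v/3 + 4/3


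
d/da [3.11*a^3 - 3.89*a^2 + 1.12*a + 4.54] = 9.33*a^2 - 7.78*a + 1.12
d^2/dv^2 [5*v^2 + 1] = 10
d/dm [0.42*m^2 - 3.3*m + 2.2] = 0.84*m - 3.3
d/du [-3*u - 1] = -3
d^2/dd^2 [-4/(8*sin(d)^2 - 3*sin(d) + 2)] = 4*(256*sin(d)^4 - 72*sin(d)^3 - 439*sin(d)^2 + 150*sin(d) + 14)/(8*sin(d)^2 - 3*sin(d) + 2)^3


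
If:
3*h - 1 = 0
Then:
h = 1/3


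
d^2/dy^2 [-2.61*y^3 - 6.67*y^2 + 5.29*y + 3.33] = -15.66*y - 13.34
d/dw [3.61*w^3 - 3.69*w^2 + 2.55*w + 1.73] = 10.83*w^2 - 7.38*w + 2.55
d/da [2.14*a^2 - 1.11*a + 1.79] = 4.28*a - 1.11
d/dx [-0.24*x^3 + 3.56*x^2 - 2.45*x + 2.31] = -0.72*x^2 + 7.12*x - 2.45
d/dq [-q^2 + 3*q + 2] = 3 - 2*q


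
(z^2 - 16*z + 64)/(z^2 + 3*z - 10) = (z^2 - 16*z + 64)/(z^2 + 3*z - 10)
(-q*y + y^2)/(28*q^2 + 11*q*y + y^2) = y*(-q + y)/(28*q^2 + 11*q*y + y^2)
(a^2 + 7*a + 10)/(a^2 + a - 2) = (a + 5)/(a - 1)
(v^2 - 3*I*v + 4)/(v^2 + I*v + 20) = (v + I)/(v + 5*I)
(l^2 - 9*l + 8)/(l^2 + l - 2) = (l - 8)/(l + 2)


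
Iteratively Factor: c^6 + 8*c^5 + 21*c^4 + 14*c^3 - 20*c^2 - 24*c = (c - 1)*(c^5 + 9*c^4 + 30*c^3 + 44*c^2 + 24*c) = (c - 1)*(c + 2)*(c^4 + 7*c^3 + 16*c^2 + 12*c) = c*(c - 1)*(c + 2)*(c^3 + 7*c^2 + 16*c + 12) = c*(c - 1)*(c + 2)^2*(c^2 + 5*c + 6) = c*(c - 1)*(c + 2)^3*(c + 3)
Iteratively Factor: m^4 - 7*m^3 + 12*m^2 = (m)*(m^3 - 7*m^2 + 12*m) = m*(m - 4)*(m^2 - 3*m) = m*(m - 4)*(m - 3)*(m)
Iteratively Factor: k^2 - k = (k - 1)*(k)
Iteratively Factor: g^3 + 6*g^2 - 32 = (g - 2)*(g^2 + 8*g + 16) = (g - 2)*(g + 4)*(g + 4)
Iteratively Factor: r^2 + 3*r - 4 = (r + 4)*(r - 1)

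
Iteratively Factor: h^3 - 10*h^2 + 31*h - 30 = (h - 3)*(h^2 - 7*h + 10) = (h - 3)*(h - 2)*(h - 5)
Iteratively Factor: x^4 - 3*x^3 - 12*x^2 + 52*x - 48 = (x - 2)*(x^3 - x^2 - 14*x + 24) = (x - 3)*(x - 2)*(x^2 + 2*x - 8) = (x - 3)*(x - 2)*(x + 4)*(x - 2)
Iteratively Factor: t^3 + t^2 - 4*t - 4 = (t + 1)*(t^2 - 4) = (t - 2)*(t + 1)*(t + 2)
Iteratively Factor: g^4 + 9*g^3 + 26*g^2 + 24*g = (g + 4)*(g^3 + 5*g^2 + 6*g) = (g + 3)*(g + 4)*(g^2 + 2*g) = (g + 2)*(g + 3)*(g + 4)*(g)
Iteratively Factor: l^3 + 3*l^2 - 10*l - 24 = (l - 3)*(l^2 + 6*l + 8) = (l - 3)*(l + 2)*(l + 4)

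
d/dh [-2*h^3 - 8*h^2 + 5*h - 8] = -6*h^2 - 16*h + 5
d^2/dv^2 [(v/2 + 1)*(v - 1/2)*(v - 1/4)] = 3*v + 5/4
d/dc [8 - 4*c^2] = -8*c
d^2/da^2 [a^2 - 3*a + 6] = 2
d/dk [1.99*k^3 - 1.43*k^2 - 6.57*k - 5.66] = 5.97*k^2 - 2.86*k - 6.57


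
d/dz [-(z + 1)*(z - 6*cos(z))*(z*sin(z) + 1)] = -(z + 1)*(z - 6*cos(z))*(z*cos(z) + sin(z)) - (z + 1)*(z*sin(z) + 1)*(6*sin(z) + 1) - (z - 6*cos(z))*(z*sin(z) + 1)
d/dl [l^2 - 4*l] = 2*l - 4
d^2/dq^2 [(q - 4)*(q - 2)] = 2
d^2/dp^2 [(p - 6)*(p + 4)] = 2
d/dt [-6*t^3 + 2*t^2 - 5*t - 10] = -18*t^2 + 4*t - 5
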